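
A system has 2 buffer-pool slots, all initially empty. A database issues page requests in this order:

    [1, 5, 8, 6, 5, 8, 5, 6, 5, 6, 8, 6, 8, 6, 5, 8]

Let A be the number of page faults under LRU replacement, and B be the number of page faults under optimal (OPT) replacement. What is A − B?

Under LRU: F F F F F F . F . . F . . . F F → 10 faults.
Under OPT: F F F F . F . F . . F . . . F . → 8 faults.
A − B = 10 − 8 = 2.

2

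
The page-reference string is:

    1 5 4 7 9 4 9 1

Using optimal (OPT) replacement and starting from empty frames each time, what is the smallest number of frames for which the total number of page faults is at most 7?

2

f=1: 8 faults
f=2: 6 faults
f=3: 5 faults
f=4: 5 faults
f=5: 5 faults
Smallest f with faults ≤ 7 is 2.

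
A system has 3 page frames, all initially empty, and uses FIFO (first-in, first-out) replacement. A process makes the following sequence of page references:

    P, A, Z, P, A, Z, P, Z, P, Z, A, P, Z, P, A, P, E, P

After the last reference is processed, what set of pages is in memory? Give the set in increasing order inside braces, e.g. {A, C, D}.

{E, P, Z}

P → fault, frames (P)
A → fault, frames (P A)
Z → fault, frames (P A Z)
P → hit
A → hit
Z → hit
P → hit
Z → hit
P → hit
Z → hit
A → hit
P → hit
Z → hit
P → hit
A → hit
P → hit
E → fault, evict P, frames (A Z E)
P → fault, evict A, frames (Z E P)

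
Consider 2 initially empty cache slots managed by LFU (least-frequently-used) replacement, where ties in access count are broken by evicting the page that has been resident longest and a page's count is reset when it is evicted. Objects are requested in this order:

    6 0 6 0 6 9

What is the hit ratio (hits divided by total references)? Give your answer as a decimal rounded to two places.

0.50

6 -> miss, frames {6}
0 -> miss, frames {6,0}
6 -> hit
0 -> hit
6 -> hit
9 -> miss, evict 0, frames {6,9}
Hits: 3 of 6 references → 3/6 = 0.5000.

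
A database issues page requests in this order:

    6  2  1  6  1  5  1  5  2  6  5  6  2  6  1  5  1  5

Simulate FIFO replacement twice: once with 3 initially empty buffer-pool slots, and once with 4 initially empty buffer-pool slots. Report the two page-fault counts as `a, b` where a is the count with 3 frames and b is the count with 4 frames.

3 frames: F F F . . F . . . F . . F . F F . . → 8 faults.
4 frames: F F F . . F . . . . . . . . . . . . → 4 faults.
4 < 8: adding a frame reduced faults, as is typical.

8, 4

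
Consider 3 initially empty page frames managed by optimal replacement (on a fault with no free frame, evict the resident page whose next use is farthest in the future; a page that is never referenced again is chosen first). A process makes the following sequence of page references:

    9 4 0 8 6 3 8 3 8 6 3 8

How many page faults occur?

9: miss, frames (9)
4: miss, frames (9 4)
0: miss, frames (9 4 0)
8: miss, evict 0, frames (9 4 8)
6: miss, evict 4, frames (9 8 6)
3: miss, evict 9, frames (8 6 3)
8: hit
3: hit
8: hit
6: hit
3: hit
8: hit
Page faults: 6.

6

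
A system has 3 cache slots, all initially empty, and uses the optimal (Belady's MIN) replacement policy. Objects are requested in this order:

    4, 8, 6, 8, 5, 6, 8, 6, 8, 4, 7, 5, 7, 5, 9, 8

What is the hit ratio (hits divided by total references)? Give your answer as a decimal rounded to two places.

0.56

4 -> miss, frames (4)
8 -> miss, frames (4 8)
6 -> miss, frames (4 8 6)
8 -> hit
5 -> miss, evict 4, frames (8 6 5)
6 -> hit
8 -> hit
6 -> hit
8 -> hit
4 -> miss, evict 6, frames (8 5 4)
7 -> miss, evict 4, frames (8 5 7)
5 -> hit
7 -> hit
5 -> hit
9 -> miss, evict 7, frames (8 5 9)
8 -> hit
Hits: 9 of 16 references → 9/16 = 0.5625.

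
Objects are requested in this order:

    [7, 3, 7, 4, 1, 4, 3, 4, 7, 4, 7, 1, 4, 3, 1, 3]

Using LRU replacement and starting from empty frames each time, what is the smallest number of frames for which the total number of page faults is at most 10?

2

f=1: 16 faults
f=2: 10 faults
f=3: 8 faults
f=4: 4 faults
Smallest f with faults ≤ 10 is 2.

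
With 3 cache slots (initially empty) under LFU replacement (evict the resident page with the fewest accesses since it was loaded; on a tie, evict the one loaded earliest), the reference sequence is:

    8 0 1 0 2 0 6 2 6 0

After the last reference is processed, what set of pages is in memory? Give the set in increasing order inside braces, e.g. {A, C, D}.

{0, 2, 6}

8: fault, frames (8)
0: fault, frames (8 0)
1: fault, frames (8 0 1)
0: hit
2: fault, evict 8, frames (0 1 2)
0: hit
6: fault, evict 1, frames (0 2 6)
2: hit
6: hit
0: hit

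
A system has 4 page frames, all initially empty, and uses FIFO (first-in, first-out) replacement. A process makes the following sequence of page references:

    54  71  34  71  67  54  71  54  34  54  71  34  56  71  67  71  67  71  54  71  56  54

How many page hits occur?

54 → miss, frames [54]
71 → miss, frames [54, 71]
34 → miss, frames [54, 71, 34]
71 → hit
67 → miss, frames [54, 71, 34, 67]
54 → hit
71 → hit
54 → hit
34 → hit
54 → hit
71 → hit
34 → hit
56 → miss, evict 54, frames [71, 34, 67, 56]
71 → hit
67 → hit
71 → hit
67 → hit
71 → hit
54 → miss, evict 71, frames [34, 67, 56, 54]
71 → miss, evict 34, frames [67, 56, 54, 71]
56 → hit
54 → hit
Hits: 15.

15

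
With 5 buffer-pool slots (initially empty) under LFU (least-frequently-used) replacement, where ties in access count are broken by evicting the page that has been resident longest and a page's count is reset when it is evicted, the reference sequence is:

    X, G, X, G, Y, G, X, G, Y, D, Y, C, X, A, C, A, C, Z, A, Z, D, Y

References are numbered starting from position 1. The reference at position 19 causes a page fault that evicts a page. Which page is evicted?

Z

pos 1: X: miss, frames (X)
pos 2: G: miss, frames (X G)
pos 3: X: hit
pos 4: G: hit
pos 5: Y: miss, frames (X G Y)
pos 6: G: hit
pos 7: X: hit
pos 8: G: hit
pos 9: Y: hit
pos 10: D: miss, frames (X G Y D)
pos 11: Y: hit
pos 12: C: miss, frames (X G Y D C)
pos 13: X: hit
pos 14: A: miss, evict D, frames (X G Y C A)
pos 15: C: hit
pos 16: A: hit
pos 17: C: hit
pos 18: Z: miss, evict A, frames (X G Y C Z)
pos 19: A: miss, evict Z, frames (X G Y C A)
At position 19, page Z is evicted.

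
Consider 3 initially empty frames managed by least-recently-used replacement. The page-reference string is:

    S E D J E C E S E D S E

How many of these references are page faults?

S: fault, frames (S)
E: fault, frames (S E)
D: fault, frames (S E D)
J: fault, evict S, frames (E D J)
E: hit
C: fault, evict D, frames (J E C)
E: hit
S: fault, evict J, frames (C E S)
E: hit
D: fault, evict C, frames (S E D)
S: hit
E: hit
Page faults: 7.

7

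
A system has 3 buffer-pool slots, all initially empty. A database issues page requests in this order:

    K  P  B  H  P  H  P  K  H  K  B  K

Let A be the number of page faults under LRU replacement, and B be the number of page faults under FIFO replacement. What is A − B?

Under LRU: F F F F . . . F . . F . → 6 faults.
Under FIFO: F F F F . . . F . . . . → 5 faults.
A − B = 6 − 5 = 1.

1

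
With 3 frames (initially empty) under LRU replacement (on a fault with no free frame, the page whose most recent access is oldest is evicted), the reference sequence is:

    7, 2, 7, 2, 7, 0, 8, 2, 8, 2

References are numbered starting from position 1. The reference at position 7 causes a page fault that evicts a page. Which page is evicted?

pos 1: 7 → fault, frames [7]
pos 2: 2 → fault, frames [7, 2]
pos 3: 7 → hit
pos 4: 2 → hit
pos 5: 7 → hit
pos 6: 0 → fault, frames [2, 7, 0]
pos 7: 8 → fault, evict 2, frames [7, 0, 8]
At position 7, page 2 is evicted.

2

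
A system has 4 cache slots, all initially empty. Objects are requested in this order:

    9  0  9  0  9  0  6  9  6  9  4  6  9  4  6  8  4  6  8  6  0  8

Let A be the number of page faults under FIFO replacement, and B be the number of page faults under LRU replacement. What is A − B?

-1

Under FIFO: F F . . . . F . . . F . . . . F . . . . . . → 5 faults.
Under LRU: F F . . . . F . . . F . . . . F . . . . F . → 6 faults.
A − B = 5 − 6 = -1.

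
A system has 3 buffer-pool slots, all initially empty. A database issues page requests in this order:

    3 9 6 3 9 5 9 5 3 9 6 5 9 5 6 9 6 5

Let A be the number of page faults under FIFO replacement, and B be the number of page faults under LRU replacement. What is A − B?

2

Under FIFO: F F F . . F . . F F F F . . . . . . → 8 faults.
Under LRU: F F F . . F . . . . F F . . . . . . → 6 faults.
A − B = 8 − 6 = 2.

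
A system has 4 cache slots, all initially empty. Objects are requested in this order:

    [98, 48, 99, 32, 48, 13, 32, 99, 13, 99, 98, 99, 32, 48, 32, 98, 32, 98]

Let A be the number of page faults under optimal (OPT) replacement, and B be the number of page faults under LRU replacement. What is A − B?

-1

Under OPT: F F F F . F . . . . . . . F . . . . → 6 faults.
Under LRU: F F F F . F . . . . F . . F . . . . → 7 faults.
A − B = 6 − 7 = -1.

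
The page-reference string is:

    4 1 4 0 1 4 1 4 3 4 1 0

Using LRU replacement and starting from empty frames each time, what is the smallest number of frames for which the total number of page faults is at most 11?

f=1: 12 faults
f=2: 8 faults
f=3: 5 faults
f=4: 4 faults
Smallest f with faults ≤ 11 is 2.

2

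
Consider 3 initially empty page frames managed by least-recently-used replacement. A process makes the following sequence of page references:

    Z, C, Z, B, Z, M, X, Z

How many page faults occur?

5

Z → miss, frames [Z]
C → miss, frames [Z, C]
Z → hit
B → miss, frames [C, Z, B]
Z → hit
M → miss, evict C, frames [B, Z, M]
X → miss, evict B, frames [Z, M, X]
Z → hit
Page faults: 5.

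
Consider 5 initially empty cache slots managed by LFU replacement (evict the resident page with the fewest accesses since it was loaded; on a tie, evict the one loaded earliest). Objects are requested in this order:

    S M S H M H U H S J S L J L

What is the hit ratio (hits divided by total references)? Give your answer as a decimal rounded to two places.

S: fault, frames [S]
M: fault, frames [S, M]
S: hit
H: fault, frames [S, M, H]
M: hit
H: hit
U: fault, frames [S, M, H, U]
H: hit
S: hit
J: fault, frames [S, M, H, U, J]
S: hit
L: fault, evict U, frames [S, M, H, J, L]
J: hit
L: hit
Hits: 8 of 14 references → 8/14 = 0.5714.

0.57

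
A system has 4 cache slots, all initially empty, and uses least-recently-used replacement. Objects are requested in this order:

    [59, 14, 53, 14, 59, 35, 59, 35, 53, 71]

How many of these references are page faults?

59: fault, frames (59)
14: fault, frames (59 14)
53: fault, frames (59 14 53)
14: hit
59: hit
35: fault, frames (53 14 59 35)
59: hit
35: hit
53: hit
71: fault, evict 14, frames (59 35 53 71)
Page faults: 5.

5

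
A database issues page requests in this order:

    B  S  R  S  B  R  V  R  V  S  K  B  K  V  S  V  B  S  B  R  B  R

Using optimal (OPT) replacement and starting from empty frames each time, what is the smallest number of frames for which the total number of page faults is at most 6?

f=1: 22 faults
f=2: 12 faults
f=3: 8 faults
f=4: 6 faults
f=5: 5 faults
Smallest f with faults ≤ 6 is 4.

4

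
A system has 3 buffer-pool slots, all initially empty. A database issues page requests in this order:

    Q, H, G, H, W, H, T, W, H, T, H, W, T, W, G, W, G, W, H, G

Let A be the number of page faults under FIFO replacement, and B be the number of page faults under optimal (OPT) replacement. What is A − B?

Under FIFO: F F F . F . F . F . . . . . F F . . . . → 8 faults.
Under OPT: F F F . F . F . . . . . . . F . . . . . → 6 faults.
A − B = 8 − 6 = 2.

2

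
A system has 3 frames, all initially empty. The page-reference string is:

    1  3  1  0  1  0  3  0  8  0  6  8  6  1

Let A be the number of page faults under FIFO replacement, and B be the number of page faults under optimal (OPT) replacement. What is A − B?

Under FIFO: F F . F . . . . F . F . . F → 6 faults.
Under OPT: F F . F . . . . F . F . . . → 5 faults.
A − B = 6 − 5 = 1.

1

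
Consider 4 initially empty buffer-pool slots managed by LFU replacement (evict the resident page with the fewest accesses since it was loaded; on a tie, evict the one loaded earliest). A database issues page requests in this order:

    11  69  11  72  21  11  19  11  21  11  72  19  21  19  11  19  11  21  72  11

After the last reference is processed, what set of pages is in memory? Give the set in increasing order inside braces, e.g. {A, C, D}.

{11, 19, 21, 72}

11: fault, frames (11)
69: fault, frames (11 69)
11: hit
72: fault, frames (11 69 72)
21: fault, frames (11 69 72 21)
11: hit
19: fault, evict 69, frames (11 72 21 19)
11: hit
21: hit
11: hit
72: hit
19: hit
21: hit
19: hit
11: hit
19: hit
11: hit
21: hit
72: hit
11: hit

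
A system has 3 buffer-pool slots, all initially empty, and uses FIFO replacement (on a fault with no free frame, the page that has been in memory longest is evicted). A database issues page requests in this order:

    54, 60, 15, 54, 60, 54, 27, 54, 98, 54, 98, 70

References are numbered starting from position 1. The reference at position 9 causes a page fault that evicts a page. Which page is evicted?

15

pos 1: 54: miss, frames {54}
pos 2: 60: miss, frames {54,60}
pos 3: 15: miss, frames {54,60,15}
pos 4: 54: hit
pos 5: 60: hit
pos 6: 54: hit
pos 7: 27: miss, evict 54, frames {60,15,27}
pos 8: 54: miss, evict 60, frames {15,27,54}
pos 9: 98: miss, evict 15, frames {27,54,98}
At position 9, page 15 is evicted.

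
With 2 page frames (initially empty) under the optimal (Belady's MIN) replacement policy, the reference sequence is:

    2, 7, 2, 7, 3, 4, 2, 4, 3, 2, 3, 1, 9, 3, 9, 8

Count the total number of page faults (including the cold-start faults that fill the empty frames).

8

2 → fault, frames [2]
7 → fault, frames [2, 7]
2 → hit
7 → hit
3 → fault, evict 7, frames [2, 3]
4 → fault, evict 3, frames [2, 4]
2 → hit
4 → hit
3 → fault, evict 4, frames [2, 3]
2 → hit
3 → hit
1 → fault, evict 2, frames [3, 1]
9 → fault, evict 1, frames [3, 9]
3 → hit
9 → hit
8 → fault, evict 9, frames [3, 8]
Page faults: 8.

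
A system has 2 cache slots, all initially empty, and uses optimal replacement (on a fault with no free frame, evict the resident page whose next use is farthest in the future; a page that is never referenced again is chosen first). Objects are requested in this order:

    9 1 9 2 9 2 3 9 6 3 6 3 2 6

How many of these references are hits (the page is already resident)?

9 → fault, frames [9]
1 → fault, frames [9, 1]
9 → hit
2 → fault, evict 1, frames [9, 2]
9 → hit
2 → hit
3 → fault, evict 2, frames [9, 3]
9 → hit
6 → fault, evict 9, frames [3, 6]
3 → hit
6 → hit
3 → hit
2 → fault, evict 3, frames [6, 2]
6 → hit
Hits: 8.

8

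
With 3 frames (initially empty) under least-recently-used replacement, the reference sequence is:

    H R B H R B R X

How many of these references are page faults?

4

H -> miss, frames [H]
R -> miss, frames [H, R]
B -> miss, frames [H, R, B]
H -> hit
R -> hit
B -> hit
R -> hit
X -> miss, evict H, frames [B, R, X]
Page faults: 4.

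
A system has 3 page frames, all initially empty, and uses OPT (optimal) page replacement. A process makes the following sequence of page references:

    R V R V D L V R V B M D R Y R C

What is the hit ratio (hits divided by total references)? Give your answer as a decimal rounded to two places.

R -> fault, frames {R}
V -> fault, frames {R,V}
R -> hit
V -> hit
D -> fault, frames {R,V,D}
L -> fault, evict D, frames {R,V,L}
V -> hit
R -> hit
V -> hit
B -> fault, evict L, frames {R,V,B}
M -> fault, evict B, frames {R,V,M}
D -> fault, evict M, frames {R,V,D}
R -> hit
Y -> fault, evict D, frames {R,V,Y}
R -> hit
C -> fault, evict Y, frames {R,V,C}
Hits: 7 of 16 references → 7/16 = 0.4375.

0.44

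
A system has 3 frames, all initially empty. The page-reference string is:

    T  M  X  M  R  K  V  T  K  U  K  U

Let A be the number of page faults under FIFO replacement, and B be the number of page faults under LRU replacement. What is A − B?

Under FIFO: F F F . F F F F . F F . → 9 faults.
Under LRU: F F F . F F F F . F . . → 8 faults.
A − B = 9 − 8 = 1.

1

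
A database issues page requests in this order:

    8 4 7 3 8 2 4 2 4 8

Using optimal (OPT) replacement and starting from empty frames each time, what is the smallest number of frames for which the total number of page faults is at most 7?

2

f=1: 10 faults
f=2: 7 faults
f=3: 5 faults
f=4: 5 faults
f=5: 5 faults
Smallest f with faults ≤ 7 is 2.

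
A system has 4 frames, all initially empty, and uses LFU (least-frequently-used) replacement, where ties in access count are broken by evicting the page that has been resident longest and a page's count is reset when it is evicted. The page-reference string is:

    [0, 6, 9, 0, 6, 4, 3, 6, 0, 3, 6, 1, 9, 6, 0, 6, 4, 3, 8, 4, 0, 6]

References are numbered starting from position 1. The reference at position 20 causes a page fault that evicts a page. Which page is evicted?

8

pos 1: 0 -> fault, frames {0}
pos 2: 6 -> fault, frames {0,6}
pos 3: 9 -> fault, frames {0,6,9}
pos 4: 0 -> hit
pos 5: 6 -> hit
pos 6: 4 -> fault, frames {0,6,9,4}
pos 7: 3 -> fault, evict 9, frames {0,6,4,3}
pos 8: 6 -> hit
pos 9: 0 -> hit
pos 10: 3 -> hit
pos 11: 6 -> hit
pos 12: 1 -> fault, evict 4, frames {0,6,3,1}
pos 13: 9 -> fault, evict 1, frames {0,6,3,9}
pos 14: 6 -> hit
pos 15: 0 -> hit
pos 16: 6 -> hit
pos 17: 4 -> fault, evict 9, frames {0,6,3,4}
pos 18: 3 -> hit
pos 19: 8 -> fault, evict 4, frames {0,6,3,8}
pos 20: 4 -> fault, evict 8, frames {0,6,3,4}
At position 20, page 8 is evicted.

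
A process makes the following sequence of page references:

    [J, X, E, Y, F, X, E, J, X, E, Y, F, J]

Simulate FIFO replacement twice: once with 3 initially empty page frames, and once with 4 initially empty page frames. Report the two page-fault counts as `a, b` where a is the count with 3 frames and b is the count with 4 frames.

3 frames: F F F F F F F F . . F F . → 10 faults.
4 frames: F F F F F . . F F F F F F → 11 faults.
11 > 10: adding a frame increased faults — Belady's anomaly.

10, 11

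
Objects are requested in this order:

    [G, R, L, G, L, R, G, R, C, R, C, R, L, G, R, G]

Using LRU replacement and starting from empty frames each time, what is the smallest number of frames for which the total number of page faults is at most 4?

4

f=1: 16 faults
f=2: 10 faults
f=3: 6 faults
f=4: 4 faults
Smallest f with faults ≤ 4 is 4.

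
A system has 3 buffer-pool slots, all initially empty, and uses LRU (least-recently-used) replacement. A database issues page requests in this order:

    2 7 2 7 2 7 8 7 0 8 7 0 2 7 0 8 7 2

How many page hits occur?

2 -> fault, frames (2)
7 -> fault, frames (2 7)
2 -> hit
7 -> hit
2 -> hit
7 -> hit
8 -> fault, frames (2 7 8)
7 -> hit
0 -> fault, evict 2, frames (8 7 0)
8 -> hit
7 -> hit
0 -> hit
2 -> fault, evict 8, frames (7 0 2)
7 -> hit
0 -> hit
8 -> fault, evict 2, frames (7 0 8)
7 -> hit
2 -> fault, evict 0, frames (8 7 2)
Hits: 11.

11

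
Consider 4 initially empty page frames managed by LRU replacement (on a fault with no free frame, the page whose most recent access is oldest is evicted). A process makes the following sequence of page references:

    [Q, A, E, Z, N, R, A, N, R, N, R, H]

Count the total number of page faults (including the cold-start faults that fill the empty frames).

8

Q: miss, frames (Q)
A: miss, frames (Q A)
E: miss, frames (Q A E)
Z: miss, frames (Q A E Z)
N: miss, evict Q, frames (A E Z N)
R: miss, evict A, frames (E Z N R)
A: miss, evict E, frames (Z N R A)
N: hit
R: hit
N: hit
R: hit
H: miss, evict Z, frames (A N R H)
Page faults: 8.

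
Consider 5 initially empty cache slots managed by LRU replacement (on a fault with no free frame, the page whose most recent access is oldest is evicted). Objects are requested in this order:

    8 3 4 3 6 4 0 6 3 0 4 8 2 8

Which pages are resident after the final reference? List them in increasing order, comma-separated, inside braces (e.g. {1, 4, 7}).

8: fault, frames [8]
3: fault, frames [8, 3]
4: fault, frames [8, 3, 4]
3: hit
6: fault, frames [8, 4, 3, 6]
4: hit
0: fault, frames [8, 3, 6, 4, 0]
6: hit
3: hit
0: hit
4: hit
8: hit
2: fault, evict 6, frames [3, 0, 4, 8, 2]
8: hit

{0, 2, 3, 4, 8}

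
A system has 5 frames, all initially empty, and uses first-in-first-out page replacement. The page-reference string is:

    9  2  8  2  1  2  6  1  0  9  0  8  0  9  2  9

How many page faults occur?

9 → fault, frames {9}
2 → fault, frames {9,2}
8 → fault, frames {9,2,8}
2 → hit
1 → fault, frames {9,2,8,1}
2 → hit
6 → fault, frames {9,2,8,1,6}
1 → hit
0 → fault, evict 9, frames {2,8,1,6,0}
9 → fault, evict 2, frames {8,1,6,0,9}
0 → hit
8 → hit
0 → hit
9 → hit
2 → fault, evict 8, frames {1,6,0,9,2}
9 → hit
Page faults: 8.

8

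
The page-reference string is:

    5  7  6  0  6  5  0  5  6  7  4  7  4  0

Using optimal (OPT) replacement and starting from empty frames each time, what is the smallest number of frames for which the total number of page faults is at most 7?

f=1: 14 faults
f=2: 9 faults
f=3: 6 faults
f=4: 5 faults
f=5: 5 faults
Smallest f with faults ≤ 7 is 3.

3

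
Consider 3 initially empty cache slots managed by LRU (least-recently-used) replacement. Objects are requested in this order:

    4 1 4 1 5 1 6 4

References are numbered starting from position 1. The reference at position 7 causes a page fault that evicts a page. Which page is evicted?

pos 1: 4 -> fault, frames {4}
pos 2: 1 -> fault, frames {4,1}
pos 3: 4 -> hit
pos 4: 1 -> hit
pos 5: 5 -> fault, frames {4,1,5}
pos 6: 1 -> hit
pos 7: 6 -> fault, evict 4, frames {5,1,6}
At position 7, page 4 is evicted.

4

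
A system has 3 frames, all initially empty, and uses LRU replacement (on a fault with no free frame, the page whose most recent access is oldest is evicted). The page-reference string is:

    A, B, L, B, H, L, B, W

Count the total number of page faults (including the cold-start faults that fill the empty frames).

A: miss, frames {A}
B: miss, frames {A,B}
L: miss, frames {A,B,L}
B: hit
H: miss, evict A, frames {L,B,H}
L: hit
B: hit
W: miss, evict H, frames {L,B,W}
Page faults: 5.

5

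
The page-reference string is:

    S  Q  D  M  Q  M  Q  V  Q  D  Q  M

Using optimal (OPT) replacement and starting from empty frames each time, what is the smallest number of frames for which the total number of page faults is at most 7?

f=1: 12 faults
f=2: 7 faults
f=3: 6 faults
f=4: 5 faults
f=5: 5 faults
Smallest f with faults ≤ 7 is 2.

2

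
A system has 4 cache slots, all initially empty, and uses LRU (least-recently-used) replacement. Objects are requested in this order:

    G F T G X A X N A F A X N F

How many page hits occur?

G → fault, frames {G}
F → fault, frames {G,F}
T → fault, frames {G,F,T}
G → hit
X → fault, frames {F,T,G,X}
A → fault, evict F, frames {T,G,X,A}
X → hit
N → fault, evict T, frames {G,A,X,N}
A → hit
F → fault, evict G, frames {X,N,A,F}
A → hit
X → hit
N → hit
F → hit
Hits: 7.

7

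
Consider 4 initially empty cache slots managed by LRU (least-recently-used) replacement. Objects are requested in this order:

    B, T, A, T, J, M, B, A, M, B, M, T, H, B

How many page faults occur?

9

B -> fault, frames [B]
T -> fault, frames [B, T]
A -> fault, frames [B, T, A]
T -> hit
J -> fault, frames [B, A, T, J]
M -> fault, evict B, frames [A, T, J, M]
B -> fault, evict A, frames [T, J, M, B]
A -> fault, evict T, frames [J, M, B, A]
M -> hit
B -> hit
M -> hit
T -> fault, evict J, frames [A, B, M, T]
H -> fault, evict A, frames [B, M, T, H]
B -> hit
Page faults: 9.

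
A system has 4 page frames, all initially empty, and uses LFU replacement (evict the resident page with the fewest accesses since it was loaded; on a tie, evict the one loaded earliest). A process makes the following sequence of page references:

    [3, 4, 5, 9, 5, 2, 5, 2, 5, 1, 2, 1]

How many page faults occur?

3 → miss, frames (3)
4 → miss, frames (3 4)
5 → miss, frames (3 4 5)
9 → miss, frames (3 4 5 9)
5 → hit
2 → miss, evict 3, frames (4 5 9 2)
5 → hit
2 → hit
5 → hit
1 → miss, evict 4, frames (5 9 2 1)
2 → hit
1 → hit
Page faults: 6.

6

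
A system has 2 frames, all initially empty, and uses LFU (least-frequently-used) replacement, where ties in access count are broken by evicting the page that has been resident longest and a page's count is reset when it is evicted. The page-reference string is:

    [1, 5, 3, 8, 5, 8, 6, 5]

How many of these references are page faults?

1 → miss, frames {1}
5 → miss, frames {1,5}
3 → miss, evict 1, frames {5,3}
8 → miss, evict 5, frames {3,8}
5 → miss, evict 3, frames {8,5}
8 → hit
6 → miss, evict 5, frames {8,6}
5 → miss, evict 6, frames {8,5}
Page faults: 7.

7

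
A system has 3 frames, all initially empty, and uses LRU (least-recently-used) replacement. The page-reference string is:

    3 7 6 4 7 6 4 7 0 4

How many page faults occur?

5

3 -> fault, frames {3}
7 -> fault, frames {3,7}
6 -> fault, frames {3,7,6}
4 -> fault, evict 3, frames {7,6,4}
7 -> hit
6 -> hit
4 -> hit
7 -> hit
0 -> fault, evict 6, frames {4,7,0}
4 -> hit
Page faults: 5.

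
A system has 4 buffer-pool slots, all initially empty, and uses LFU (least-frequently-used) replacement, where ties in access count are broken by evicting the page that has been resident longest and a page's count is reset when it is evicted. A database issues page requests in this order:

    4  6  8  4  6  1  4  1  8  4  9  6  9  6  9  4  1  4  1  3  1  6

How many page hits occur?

11

4 → fault, frames {4}
6 → fault, frames {4,6}
8 → fault, frames {4,6,8}
4 → hit
6 → hit
1 → fault, frames {4,6,8,1}
4 → hit
1 → hit
8 → hit
4 → hit
9 → fault, evict 6, frames {4,8,1,9}
6 → fault, evict 9, frames {4,8,1,6}
9 → fault, evict 6, frames {4,8,1,9}
6 → fault, evict 9, frames {4,8,1,6}
9 → fault, evict 6, frames {4,8,1,9}
4 → hit
1 → hit
4 → hit
1 → hit
3 → fault, evict 9, frames {4,8,1,3}
1 → hit
6 → fault, evict 3, frames {4,8,1,6}
Hits: 11.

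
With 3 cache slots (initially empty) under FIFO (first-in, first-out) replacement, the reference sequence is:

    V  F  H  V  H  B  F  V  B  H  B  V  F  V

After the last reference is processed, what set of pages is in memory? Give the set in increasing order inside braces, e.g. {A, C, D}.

V → miss, frames [V]
F → miss, frames [V, F]
H → miss, frames [V, F, H]
V → hit
H → hit
B → miss, evict V, frames [F, H, B]
F → hit
V → miss, evict F, frames [H, B, V]
B → hit
H → hit
B → hit
V → hit
F → miss, evict H, frames [B, V, F]
V → hit

{B, F, V}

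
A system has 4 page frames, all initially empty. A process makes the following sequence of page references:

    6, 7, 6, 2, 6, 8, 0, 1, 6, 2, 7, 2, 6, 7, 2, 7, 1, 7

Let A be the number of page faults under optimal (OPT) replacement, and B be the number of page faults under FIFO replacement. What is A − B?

Under OPT: F F . F . F F F . . . . . . . . . . → 6 faults.
Under FIFO: F F . F . F F F F F F . . . . . . . → 9 faults.
A − B = 6 − 9 = -3.

-3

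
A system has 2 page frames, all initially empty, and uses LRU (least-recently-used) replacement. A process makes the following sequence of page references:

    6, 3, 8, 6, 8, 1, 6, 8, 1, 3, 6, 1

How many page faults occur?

11

6 -> fault, frames [6]
3 -> fault, frames [6, 3]
8 -> fault, evict 6, frames [3, 8]
6 -> fault, evict 3, frames [8, 6]
8 -> hit
1 -> fault, evict 6, frames [8, 1]
6 -> fault, evict 8, frames [1, 6]
8 -> fault, evict 1, frames [6, 8]
1 -> fault, evict 6, frames [8, 1]
3 -> fault, evict 8, frames [1, 3]
6 -> fault, evict 1, frames [3, 6]
1 -> fault, evict 3, frames [6, 1]
Page faults: 11.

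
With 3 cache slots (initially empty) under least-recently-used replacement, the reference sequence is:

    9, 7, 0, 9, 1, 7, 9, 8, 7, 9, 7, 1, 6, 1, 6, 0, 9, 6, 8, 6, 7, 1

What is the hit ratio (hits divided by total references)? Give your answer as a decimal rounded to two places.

0.41

9 -> fault, frames {9}
7 -> fault, frames {9,7}
0 -> fault, frames {9,7,0}
9 -> hit
1 -> fault, evict 7, frames {0,9,1}
7 -> fault, evict 0, frames {9,1,7}
9 -> hit
8 -> fault, evict 1, frames {7,9,8}
7 -> hit
9 -> hit
7 -> hit
1 -> fault, evict 8, frames {9,7,1}
6 -> fault, evict 9, frames {7,1,6}
1 -> hit
6 -> hit
0 -> fault, evict 7, frames {1,6,0}
9 -> fault, evict 1, frames {6,0,9}
6 -> hit
8 -> fault, evict 0, frames {9,6,8}
6 -> hit
7 -> fault, evict 9, frames {8,6,7}
1 -> fault, evict 8, frames {6,7,1}
Hits: 9 of 22 references → 9/22 = 0.4091.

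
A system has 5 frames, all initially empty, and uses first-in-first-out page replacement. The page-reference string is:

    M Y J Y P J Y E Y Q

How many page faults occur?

M → fault, frames (M)
Y → fault, frames (M Y)
J → fault, frames (M Y J)
Y → hit
P → fault, frames (M Y J P)
J → hit
Y → hit
E → fault, frames (M Y J P E)
Y → hit
Q → fault, evict M, frames (Y J P E Q)
Page faults: 6.

6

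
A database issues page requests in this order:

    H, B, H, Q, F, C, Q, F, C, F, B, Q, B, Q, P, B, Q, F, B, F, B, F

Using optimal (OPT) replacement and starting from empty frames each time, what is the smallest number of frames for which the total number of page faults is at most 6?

4

f=1: 22 faults
f=2: 11 faults
f=3: 8 faults
f=4: 6 faults
f=5: 6 faults
f=6: 6 faults
Smallest f with faults ≤ 6 is 4.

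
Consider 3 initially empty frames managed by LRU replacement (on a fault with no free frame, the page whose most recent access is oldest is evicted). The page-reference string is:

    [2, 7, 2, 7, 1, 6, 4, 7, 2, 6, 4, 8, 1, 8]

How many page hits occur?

2: fault, frames (2)
7: fault, frames (2 7)
2: hit
7: hit
1: fault, frames (2 7 1)
6: fault, evict 2, frames (7 1 6)
4: fault, evict 7, frames (1 6 4)
7: fault, evict 1, frames (6 4 7)
2: fault, evict 6, frames (4 7 2)
6: fault, evict 4, frames (7 2 6)
4: fault, evict 7, frames (2 6 4)
8: fault, evict 2, frames (6 4 8)
1: fault, evict 6, frames (4 8 1)
8: hit
Hits: 3.

3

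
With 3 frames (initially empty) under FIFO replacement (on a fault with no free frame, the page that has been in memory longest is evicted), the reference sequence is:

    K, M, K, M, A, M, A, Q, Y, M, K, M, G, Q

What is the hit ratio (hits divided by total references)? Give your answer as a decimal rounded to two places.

K -> fault, frames (K)
M -> fault, frames (K M)
K -> hit
M -> hit
A -> fault, frames (K M A)
M -> hit
A -> hit
Q -> fault, evict K, frames (M A Q)
Y -> fault, evict M, frames (A Q Y)
M -> fault, evict A, frames (Q Y M)
K -> fault, evict Q, frames (Y M K)
M -> hit
G -> fault, evict Y, frames (M K G)
Q -> fault, evict M, frames (K G Q)
Hits: 5 of 14 references → 5/14 = 0.3571.

0.36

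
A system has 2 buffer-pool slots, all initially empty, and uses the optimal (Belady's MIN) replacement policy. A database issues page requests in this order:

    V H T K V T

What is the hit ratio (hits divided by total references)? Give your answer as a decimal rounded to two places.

0.17

V → fault, frames [V]
H → fault, frames [V, H]
T → fault, evict H, frames [V, T]
K → fault, evict T, frames [V, K]
V → hit
T → fault, evict K, frames [V, T]
Hits: 1 of 6 references → 1/6 = 0.1667.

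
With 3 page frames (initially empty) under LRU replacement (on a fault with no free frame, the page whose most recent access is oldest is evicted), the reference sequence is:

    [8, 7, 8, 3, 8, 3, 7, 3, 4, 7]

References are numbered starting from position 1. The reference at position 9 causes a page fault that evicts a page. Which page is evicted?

pos 1: 8 -> miss, frames [8]
pos 2: 7 -> miss, frames [8, 7]
pos 3: 8 -> hit
pos 4: 3 -> miss, frames [7, 8, 3]
pos 5: 8 -> hit
pos 6: 3 -> hit
pos 7: 7 -> hit
pos 8: 3 -> hit
pos 9: 4 -> miss, evict 8, frames [7, 3, 4]
At position 9, page 8 is evicted.

8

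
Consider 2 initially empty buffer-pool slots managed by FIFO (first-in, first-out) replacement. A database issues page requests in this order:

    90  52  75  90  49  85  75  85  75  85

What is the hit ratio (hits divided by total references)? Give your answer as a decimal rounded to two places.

0.30

90 → miss, frames {90}
52 → miss, frames {90,52}
75 → miss, evict 90, frames {52,75}
90 → miss, evict 52, frames {75,90}
49 → miss, evict 75, frames {90,49}
85 → miss, evict 90, frames {49,85}
75 → miss, evict 49, frames {85,75}
85 → hit
75 → hit
85 → hit
Hits: 3 of 10 references → 3/10 = 0.3000.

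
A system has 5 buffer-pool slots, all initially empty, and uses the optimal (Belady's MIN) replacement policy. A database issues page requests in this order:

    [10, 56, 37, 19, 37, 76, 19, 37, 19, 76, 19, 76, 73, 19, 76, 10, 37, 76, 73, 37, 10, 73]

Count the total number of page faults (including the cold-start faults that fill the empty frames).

10 -> fault, frames (10)
56 -> fault, frames (10 56)
37 -> fault, frames (10 56 37)
19 -> fault, frames (10 56 37 19)
37 -> hit
76 -> fault, frames (10 56 37 19 76)
19 -> hit
37 -> hit
19 -> hit
76 -> hit
19 -> hit
76 -> hit
73 -> fault, evict 56, frames (10 37 19 76 73)
19 -> hit
76 -> hit
10 -> hit
37 -> hit
76 -> hit
73 -> hit
37 -> hit
10 -> hit
73 -> hit
Page faults: 6.

6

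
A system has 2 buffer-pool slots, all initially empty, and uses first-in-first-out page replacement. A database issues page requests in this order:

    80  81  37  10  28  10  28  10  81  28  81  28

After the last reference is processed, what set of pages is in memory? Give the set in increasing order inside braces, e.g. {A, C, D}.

80 -> fault, frames [80]
81 -> fault, frames [80, 81]
37 -> fault, evict 80, frames [81, 37]
10 -> fault, evict 81, frames [37, 10]
28 -> fault, evict 37, frames [10, 28]
10 -> hit
28 -> hit
10 -> hit
81 -> fault, evict 10, frames [28, 81]
28 -> hit
81 -> hit
28 -> hit

{28, 81}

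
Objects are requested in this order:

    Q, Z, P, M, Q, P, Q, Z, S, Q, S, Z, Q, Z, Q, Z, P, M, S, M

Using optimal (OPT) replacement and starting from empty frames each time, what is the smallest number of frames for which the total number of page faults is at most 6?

f=1: 20 faults
f=2: 11 faults
f=3: 8 faults
f=4: 6 faults
f=5: 5 faults
Smallest f with faults ≤ 6 is 4.

4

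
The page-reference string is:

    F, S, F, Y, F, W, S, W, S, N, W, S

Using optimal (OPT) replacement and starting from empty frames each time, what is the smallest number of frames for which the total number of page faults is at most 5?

3

f=1: 12 faults
f=2: 7 faults
f=3: 5 faults
f=4: 5 faults
f=5: 5 faults
Smallest f with faults ≤ 5 is 3.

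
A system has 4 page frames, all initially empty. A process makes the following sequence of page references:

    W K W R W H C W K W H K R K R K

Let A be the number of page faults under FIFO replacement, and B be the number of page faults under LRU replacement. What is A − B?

1

Under FIFO: F F . F . F F F F . . . F . . . → 8 faults.
Under LRU: F F . F . F F . F . . . F . . . → 7 faults.
A − B = 8 − 7 = 1.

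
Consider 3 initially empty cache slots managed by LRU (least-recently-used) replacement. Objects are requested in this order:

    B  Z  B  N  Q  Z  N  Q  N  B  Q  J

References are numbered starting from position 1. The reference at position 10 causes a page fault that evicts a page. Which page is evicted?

Z

pos 1: B -> fault, frames {B}
pos 2: Z -> fault, frames {B,Z}
pos 3: B -> hit
pos 4: N -> fault, frames {Z,B,N}
pos 5: Q -> fault, evict Z, frames {B,N,Q}
pos 6: Z -> fault, evict B, frames {N,Q,Z}
pos 7: N -> hit
pos 8: Q -> hit
pos 9: N -> hit
pos 10: B -> fault, evict Z, frames {Q,N,B}
At position 10, page Z is evicted.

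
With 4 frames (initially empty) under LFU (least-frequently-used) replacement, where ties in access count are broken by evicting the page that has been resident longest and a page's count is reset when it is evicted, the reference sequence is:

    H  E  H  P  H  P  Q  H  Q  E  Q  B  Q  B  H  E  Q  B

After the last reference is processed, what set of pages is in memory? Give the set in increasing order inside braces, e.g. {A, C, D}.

H → fault, frames (H)
E → fault, frames (H E)
H → hit
P → fault, frames (H E P)
H → hit
P → hit
Q → fault, frames (H E P Q)
H → hit
Q → hit
E → hit
Q → hit
B → fault, evict E, frames (H P Q B)
Q → hit
B → hit
H → hit
E → fault, evict P, frames (H Q B E)
Q → hit
B → hit

{B, E, H, Q}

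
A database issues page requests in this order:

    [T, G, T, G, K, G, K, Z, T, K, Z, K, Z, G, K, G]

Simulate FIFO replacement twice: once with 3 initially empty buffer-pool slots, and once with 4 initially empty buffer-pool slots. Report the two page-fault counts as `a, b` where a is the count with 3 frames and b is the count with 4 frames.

3 frames: F F . . F . . F F . . . . F F . → 7 faults.
4 frames: F F . . F . . F . . . . . . . . → 4 faults.
4 < 7: adding a frame reduced faults, as is typical.

7, 4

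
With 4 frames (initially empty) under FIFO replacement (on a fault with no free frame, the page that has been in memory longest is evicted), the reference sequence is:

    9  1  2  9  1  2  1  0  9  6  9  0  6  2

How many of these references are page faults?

9: miss, frames (9)
1: miss, frames (9 1)
2: miss, frames (9 1 2)
9: hit
1: hit
2: hit
1: hit
0: miss, frames (9 1 2 0)
9: hit
6: miss, evict 9, frames (1 2 0 6)
9: miss, evict 1, frames (2 0 6 9)
0: hit
6: hit
2: hit
Page faults: 6.

6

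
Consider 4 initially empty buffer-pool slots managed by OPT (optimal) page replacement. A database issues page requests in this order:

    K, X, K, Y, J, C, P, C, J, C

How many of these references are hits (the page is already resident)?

4

K → miss, frames (K)
X → miss, frames (K X)
K → hit
Y → miss, frames (K X Y)
J → miss, frames (K X Y J)
C → miss, evict Y, frames (K X J C)
P → miss, evict X, frames (K J C P)
C → hit
J → hit
C → hit
Hits: 4.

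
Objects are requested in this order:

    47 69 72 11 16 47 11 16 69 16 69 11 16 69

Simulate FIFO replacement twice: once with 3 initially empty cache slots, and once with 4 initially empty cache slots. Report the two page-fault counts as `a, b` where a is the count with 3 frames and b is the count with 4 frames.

3 frames: F F F F F F . . F . . F F . → 9 faults.
4 frames: F F F F F F . . F . . . . . → 7 faults.
7 < 9: adding a frame reduced faults, as is typical.

9, 7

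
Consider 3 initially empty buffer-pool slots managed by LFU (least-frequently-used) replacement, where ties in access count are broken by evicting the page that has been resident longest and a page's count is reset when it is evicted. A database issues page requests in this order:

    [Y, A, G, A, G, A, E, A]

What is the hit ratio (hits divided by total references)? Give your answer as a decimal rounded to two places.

0.50

Y -> miss, frames {Y}
A -> miss, frames {Y,A}
G -> miss, frames {Y,A,G}
A -> hit
G -> hit
A -> hit
E -> miss, evict Y, frames {A,G,E}
A -> hit
Hits: 4 of 8 references → 4/8 = 0.5000.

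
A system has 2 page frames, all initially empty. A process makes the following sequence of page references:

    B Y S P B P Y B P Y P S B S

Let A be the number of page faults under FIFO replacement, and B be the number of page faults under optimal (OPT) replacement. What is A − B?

1

Under FIFO: F F F F F . F . F . . F F . → 9 faults.
Under OPT: F F F F . . F . F . . F F . → 8 faults.
A − B = 9 − 8 = 1.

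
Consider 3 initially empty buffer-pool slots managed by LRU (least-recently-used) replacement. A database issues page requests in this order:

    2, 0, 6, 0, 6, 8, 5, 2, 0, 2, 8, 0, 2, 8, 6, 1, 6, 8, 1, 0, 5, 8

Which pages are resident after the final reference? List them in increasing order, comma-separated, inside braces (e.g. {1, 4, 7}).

2 → fault, frames (2)
0 → fault, frames (2 0)
6 → fault, frames (2 0 6)
0 → hit
6 → hit
8 → fault, evict 2, frames (0 6 8)
5 → fault, evict 0, frames (6 8 5)
2 → fault, evict 6, frames (8 5 2)
0 → fault, evict 8, frames (5 2 0)
2 → hit
8 → fault, evict 5, frames (0 2 8)
0 → hit
2 → hit
8 → hit
6 → fault, evict 0, frames (2 8 6)
1 → fault, evict 2, frames (8 6 1)
6 → hit
8 → hit
1 → hit
0 → fault, evict 6, frames (8 1 0)
5 → fault, evict 8, frames (1 0 5)
8 → fault, evict 1, frames (0 5 8)

{0, 5, 8}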